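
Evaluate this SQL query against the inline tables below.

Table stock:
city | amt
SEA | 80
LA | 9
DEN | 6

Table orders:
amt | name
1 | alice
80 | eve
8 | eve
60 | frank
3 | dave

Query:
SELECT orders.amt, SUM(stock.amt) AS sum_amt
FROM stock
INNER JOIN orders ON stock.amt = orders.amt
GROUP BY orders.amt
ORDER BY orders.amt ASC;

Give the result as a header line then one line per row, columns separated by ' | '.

After JOIN orders (1 rows):
stock.city | stock.amt | orders.amt | orders.name
SEA | 80 | 80 | eve
After GROUP BY (1 rows):
orders.amt | sum_amt
80 | 80
After ORDER BY (1 rows):
orders.amt | sum_amt
80 | 80

== RESULT ==
orders.amt | sum_amt
80 | 80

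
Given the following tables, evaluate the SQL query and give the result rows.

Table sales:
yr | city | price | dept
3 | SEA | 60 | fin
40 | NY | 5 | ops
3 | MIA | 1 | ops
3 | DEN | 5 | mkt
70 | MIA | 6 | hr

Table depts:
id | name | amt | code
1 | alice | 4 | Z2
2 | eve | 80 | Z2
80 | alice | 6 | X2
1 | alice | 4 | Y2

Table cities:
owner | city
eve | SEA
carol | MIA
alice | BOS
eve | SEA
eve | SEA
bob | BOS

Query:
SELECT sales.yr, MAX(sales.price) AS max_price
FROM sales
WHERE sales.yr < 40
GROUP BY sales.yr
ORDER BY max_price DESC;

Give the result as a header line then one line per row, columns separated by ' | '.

After WHERE (3 rows):
sales.yr | sales.city | sales.price | sales.dept
3 | SEA | 60 | fin
3 | MIA | 1 | ops
3 | DEN | 5 | mkt
After GROUP BY (1 rows):
sales.yr | max_price
3 | 60
After ORDER BY (1 rows):
sales.yr | max_price
3 | 60

== RESULT ==
sales.yr | max_price
3 | 60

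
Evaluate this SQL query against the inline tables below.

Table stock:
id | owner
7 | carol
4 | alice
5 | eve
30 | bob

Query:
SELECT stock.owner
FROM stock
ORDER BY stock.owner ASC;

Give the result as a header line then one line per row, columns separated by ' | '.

After SELECT (4 rows):
stock.owner
carol
alice
eve
bob
After ORDER BY (4 rows):
stock.owner
alice
bob
carol
eve

== RESULT ==
stock.owner
alice
bob
carol
eve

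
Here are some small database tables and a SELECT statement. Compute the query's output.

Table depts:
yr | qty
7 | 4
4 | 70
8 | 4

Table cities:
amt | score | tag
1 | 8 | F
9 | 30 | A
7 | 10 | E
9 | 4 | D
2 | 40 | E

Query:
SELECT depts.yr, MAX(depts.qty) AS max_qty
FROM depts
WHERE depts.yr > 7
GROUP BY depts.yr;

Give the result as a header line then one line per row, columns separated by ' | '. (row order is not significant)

== RESULT ==
depts.yr | max_qty
8 | 4

Derivation:
After WHERE (1 rows):
depts.yr | depts.qty
8 | 4
After GROUP BY (1 rows):
depts.yr | max_qty
8 | 4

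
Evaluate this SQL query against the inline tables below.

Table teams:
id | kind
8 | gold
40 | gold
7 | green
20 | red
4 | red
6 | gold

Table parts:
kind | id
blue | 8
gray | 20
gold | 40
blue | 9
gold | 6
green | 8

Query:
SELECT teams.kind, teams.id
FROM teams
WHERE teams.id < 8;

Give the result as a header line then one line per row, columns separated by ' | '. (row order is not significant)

After WHERE (3 rows):
teams.id | teams.kind
7 | green
4 | red
6 | gold
After SELECT (3 rows):
teams.kind | teams.id
green | 7
red | 4
gold | 6

== RESULT ==
teams.kind | teams.id
green | 7
red | 4
gold | 6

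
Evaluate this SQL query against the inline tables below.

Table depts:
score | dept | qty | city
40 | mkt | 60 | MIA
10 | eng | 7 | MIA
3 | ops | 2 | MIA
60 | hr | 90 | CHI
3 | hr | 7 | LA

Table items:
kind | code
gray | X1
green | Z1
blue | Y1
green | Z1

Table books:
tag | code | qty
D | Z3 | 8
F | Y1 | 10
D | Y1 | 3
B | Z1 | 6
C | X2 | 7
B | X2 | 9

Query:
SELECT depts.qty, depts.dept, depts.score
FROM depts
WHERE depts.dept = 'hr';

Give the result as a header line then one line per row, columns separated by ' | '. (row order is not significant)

After WHERE (2 rows):
depts.score | depts.dept | depts.qty | depts.city
60 | hr | 90 | CHI
3 | hr | 7 | LA
After SELECT (2 rows):
depts.qty | depts.dept | depts.score
90 | hr | 60
7 | hr | 3

== RESULT ==
depts.qty | depts.dept | depts.score
90 | hr | 60
7 | hr | 3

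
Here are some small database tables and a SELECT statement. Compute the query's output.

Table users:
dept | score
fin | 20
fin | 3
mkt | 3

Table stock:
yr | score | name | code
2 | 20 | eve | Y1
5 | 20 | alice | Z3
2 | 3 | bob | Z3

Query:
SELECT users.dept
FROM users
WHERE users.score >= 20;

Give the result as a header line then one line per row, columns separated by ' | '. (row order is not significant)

== RESULT ==
users.dept
fin

Derivation:
After WHERE (1 rows):
users.dept | users.score
fin | 20
After SELECT (1 rows):
users.dept
fin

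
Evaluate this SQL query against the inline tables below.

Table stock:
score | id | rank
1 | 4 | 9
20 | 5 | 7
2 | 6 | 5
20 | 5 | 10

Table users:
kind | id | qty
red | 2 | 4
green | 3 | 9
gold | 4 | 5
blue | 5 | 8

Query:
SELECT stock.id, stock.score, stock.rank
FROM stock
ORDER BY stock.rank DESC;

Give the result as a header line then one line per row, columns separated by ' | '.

== RESULT ==
stock.id | stock.score | stock.rank
5 | 20 | 10
4 | 1 | 9
5 | 20 | 7
6 | 2 | 5

Derivation:
After SELECT (4 rows):
stock.id | stock.score | stock.rank
4 | 1 | 9
5 | 20 | 7
6 | 2 | 5
5 | 20 | 10
After ORDER BY (4 rows):
stock.id | stock.score | stock.rank
5 | 20 | 10
4 | 1 | 9
5 | 20 | 7
6 | 2 | 5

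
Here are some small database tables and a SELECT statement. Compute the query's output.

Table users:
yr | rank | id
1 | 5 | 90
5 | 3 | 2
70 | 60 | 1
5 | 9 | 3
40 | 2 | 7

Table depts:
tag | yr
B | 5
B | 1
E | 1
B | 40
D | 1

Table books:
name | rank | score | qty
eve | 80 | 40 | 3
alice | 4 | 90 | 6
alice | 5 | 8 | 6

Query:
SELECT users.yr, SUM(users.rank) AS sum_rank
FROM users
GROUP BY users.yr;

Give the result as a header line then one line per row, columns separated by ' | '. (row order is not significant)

After GROUP BY (4 rows):
users.yr | sum_rank
1 | 5
5 | 12
70 | 60
40 | 2

== RESULT ==
users.yr | sum_rank
1 | 5
5 | 12
70 | 60
40 | 2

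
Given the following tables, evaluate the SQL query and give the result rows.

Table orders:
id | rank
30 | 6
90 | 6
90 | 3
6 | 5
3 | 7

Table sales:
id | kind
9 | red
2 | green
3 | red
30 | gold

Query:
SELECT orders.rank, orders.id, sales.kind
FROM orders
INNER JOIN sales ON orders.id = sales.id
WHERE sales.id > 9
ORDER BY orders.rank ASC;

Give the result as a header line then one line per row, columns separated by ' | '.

== RESULT ==
orders.rank | orders.id | sales.kind
6 | 30 | gold

Derivation:
After JOIN sales (2 rows):
orders.id | orders.rank | sales.id | sales.kind
30 | 6 | 30 | gold
3 | 7 | 3 | red
After WHERE (1 rows):
orders.id | orders.rank | sales.id | sales.kind
30 | 6 | 30 | gold
After SELECT (1 rows):
orders.rank | orders.id | sales.kind
6 | 30 | gold
After ORDER BY (1 rows):
orders.rank | orders.id | sales.kind
6 | 30 | gold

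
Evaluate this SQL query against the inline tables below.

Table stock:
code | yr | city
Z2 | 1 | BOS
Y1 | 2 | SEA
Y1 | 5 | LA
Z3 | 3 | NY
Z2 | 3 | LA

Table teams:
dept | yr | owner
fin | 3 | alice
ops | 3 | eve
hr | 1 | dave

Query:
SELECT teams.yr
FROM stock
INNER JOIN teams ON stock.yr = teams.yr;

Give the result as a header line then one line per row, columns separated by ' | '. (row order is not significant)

== RESULT ==
teams.yr
1
3
3
3
3

Derivation:
After JOIN teams (5 rows):
stock.code | stock.yr | stock.city | teams.dept | teams.yr | teams.owner
Z2 | 1 | BOS | hr | 1 | dave
Z3 | 3 | NY | fin | 3 | alice
Z3 | 3 | NY | ops | 3 | eve
Z2 | 3 | LA | fin | 3 | alice
Z2 | 3 | LA | ops | 3 | eve
After SELECT (5 rows):
teams.yr
1
3
3
3
3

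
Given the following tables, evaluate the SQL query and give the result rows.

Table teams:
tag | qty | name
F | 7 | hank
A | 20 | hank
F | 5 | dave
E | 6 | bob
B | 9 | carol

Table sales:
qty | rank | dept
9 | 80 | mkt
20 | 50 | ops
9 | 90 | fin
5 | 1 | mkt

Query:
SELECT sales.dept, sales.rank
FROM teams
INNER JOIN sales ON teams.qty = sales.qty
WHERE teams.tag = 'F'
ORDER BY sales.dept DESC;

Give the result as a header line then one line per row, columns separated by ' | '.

After JOIN sales (4 rows):
teams.tag | teams.qty | teams.name | sales.qty | sales.rank | sales.dept
A | 20 | hank | 20 | 50 | ops
F | 5 | dave | 5 | 1 | mkt
B | 9 | carol | 9 | 80 | mkt
B | 9 | carol | 9 | 90 | fin
After WHERE (1 rows):
teams.tag | teams.qty | teams.name | sales.qty | sales.rank | sales.dept
F | 5 | dave | 5 | 1 | mkt
After SELECT (1 rows):
sales.dept | sales.rank
mkt | 1
After ORDER BY (1 rows):
sales.dept | sales.rank
mkt | 1

== RESULT ==
sales.dept | sales.rank
mkt | 1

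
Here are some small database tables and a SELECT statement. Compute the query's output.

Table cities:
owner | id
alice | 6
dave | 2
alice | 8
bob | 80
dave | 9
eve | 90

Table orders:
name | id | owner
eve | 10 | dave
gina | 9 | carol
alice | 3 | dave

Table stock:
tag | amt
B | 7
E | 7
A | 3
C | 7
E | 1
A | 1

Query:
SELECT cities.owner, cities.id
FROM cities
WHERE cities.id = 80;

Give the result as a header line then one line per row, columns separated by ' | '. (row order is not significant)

After WHERE (1 rows):
cities.owner | cities.id
bob | 80
After SELECT (1 rows):
cities.owner | cities.id
bob | 80

== RESULT ==
cities.owner | cities.id
bob | 80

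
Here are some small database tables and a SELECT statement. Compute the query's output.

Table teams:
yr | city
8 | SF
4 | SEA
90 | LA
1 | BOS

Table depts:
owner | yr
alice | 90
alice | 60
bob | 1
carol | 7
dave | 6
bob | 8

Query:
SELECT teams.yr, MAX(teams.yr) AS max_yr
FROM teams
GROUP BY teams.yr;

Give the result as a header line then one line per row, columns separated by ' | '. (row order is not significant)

== RESULT ==
teams.yr | max_yr
8 | 8
4 | 4
90 | 90
1 | 1

Derivation:
After GROUP BY (4 rows):
teams.yr | max_yr
8 | 8
4 | 4
90 | 90
1 | 1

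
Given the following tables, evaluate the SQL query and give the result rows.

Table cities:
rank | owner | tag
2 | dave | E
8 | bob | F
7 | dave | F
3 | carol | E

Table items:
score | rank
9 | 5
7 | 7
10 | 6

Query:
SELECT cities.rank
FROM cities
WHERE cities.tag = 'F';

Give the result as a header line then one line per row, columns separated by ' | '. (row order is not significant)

After WHERE (2 rows):
cities.rank | cities.owner | cities.tag
8 | bob | F
7 | dave | F
After SELECT (2 rows):
cities.rank
8
7

== RESULT ==
cities.rank
8
7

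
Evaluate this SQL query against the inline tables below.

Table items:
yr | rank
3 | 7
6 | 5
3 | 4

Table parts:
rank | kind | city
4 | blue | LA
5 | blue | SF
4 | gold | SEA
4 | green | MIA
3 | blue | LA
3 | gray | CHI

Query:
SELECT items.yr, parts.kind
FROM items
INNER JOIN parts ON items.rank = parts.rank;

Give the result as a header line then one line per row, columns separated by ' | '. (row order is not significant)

After JOIN parts (4 rows):
items.yr | items.rank | parts.rank | parts.kind | parts.city
6 | 5 | 5 | blue | SF
3 | 4 | 4 | blue | LA
3 | 4 | 4 | gold | SEA
3 | 4 | 4 | green | MIA
After SELECT (4 rows):
items.yr | parts.kind
6 | blue
3 | blue
3 | gold
3 | green

== RESULT ==
items.yr | parts.kind
6 | blue
3 | blue
3 | gold
3 | green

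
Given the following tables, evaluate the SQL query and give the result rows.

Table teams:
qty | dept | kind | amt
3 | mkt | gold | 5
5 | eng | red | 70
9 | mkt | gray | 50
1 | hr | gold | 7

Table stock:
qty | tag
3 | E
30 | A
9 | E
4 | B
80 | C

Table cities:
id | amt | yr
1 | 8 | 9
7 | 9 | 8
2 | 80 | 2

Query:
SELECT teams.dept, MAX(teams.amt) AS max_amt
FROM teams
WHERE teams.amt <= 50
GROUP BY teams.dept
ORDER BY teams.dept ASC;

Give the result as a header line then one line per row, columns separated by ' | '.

After WHERE (3 rows):
teams.qty | teams.dept | teams.kind | teams.amt
3 | mkt | gold | 5
9 | mkt | gray | 50
1 | hr | gold | 7
After GROUP BY (2 rows):
teams.dept | max_amt
mkt | 50
hr | 7
After ORDER BY (2 rows):
teams.dept | max_amt
hr | 7
mkt | 50

== RESULT ==
teams.dept | max_amt
hr | 7
mkt | 50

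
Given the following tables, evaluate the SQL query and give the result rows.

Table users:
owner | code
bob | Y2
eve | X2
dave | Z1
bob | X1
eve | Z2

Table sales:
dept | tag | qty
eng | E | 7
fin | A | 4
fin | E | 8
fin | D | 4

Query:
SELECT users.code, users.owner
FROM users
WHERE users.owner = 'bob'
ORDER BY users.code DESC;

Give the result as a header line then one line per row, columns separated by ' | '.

After WHERE (2 rows):
users.owner | users.code
bob | Y2
bob | X1
After SELECT (2 rows):
users.code | users.owner
Y2 | bob
X1 | bob
After ORDER BY (2 rows):
users.code | users.owner
Y2 | bob
X1 | bob

== RESULT ==
users.code | users.owner
Y2 | bob
X1 | bob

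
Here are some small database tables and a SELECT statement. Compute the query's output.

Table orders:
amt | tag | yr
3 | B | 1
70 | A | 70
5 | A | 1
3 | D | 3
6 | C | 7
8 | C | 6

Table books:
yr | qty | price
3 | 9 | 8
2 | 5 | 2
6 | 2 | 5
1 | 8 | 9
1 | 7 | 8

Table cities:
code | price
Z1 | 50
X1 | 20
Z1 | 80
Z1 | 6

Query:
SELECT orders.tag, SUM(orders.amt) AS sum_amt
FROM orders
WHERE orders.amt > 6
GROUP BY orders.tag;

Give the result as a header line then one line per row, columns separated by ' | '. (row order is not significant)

== RESULT ==
orders.tag | sum_amt
A | 70
C | 8

Derivation:
After WHERE (2 rows):
orders.amt | orders.tag | orders.yr
70 | A | 70
8 | C | 6
After GROUP BY (2 rows):
orders.tag | sum_amt
A | 70
C | 8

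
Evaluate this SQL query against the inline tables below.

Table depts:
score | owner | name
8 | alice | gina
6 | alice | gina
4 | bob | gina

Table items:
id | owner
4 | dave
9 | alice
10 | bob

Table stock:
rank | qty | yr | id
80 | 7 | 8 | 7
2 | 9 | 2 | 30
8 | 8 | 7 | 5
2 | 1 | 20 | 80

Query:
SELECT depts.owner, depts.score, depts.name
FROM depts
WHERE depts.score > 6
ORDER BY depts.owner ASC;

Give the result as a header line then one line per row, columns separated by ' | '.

After WHERE (1 rows):
depts.score | depts.owner | depts.name
8 | alice | gina
After SELECT (1 rows):
depts.owner | depts.score | depts.name
alice | 8 | gina
After ORDER BY (1 rows):
depts.owner | depts.score | depts.name
alice | 8 | gina

== RESULT ==
depts.owner | depts.score | depts.name
alice | 8 | gina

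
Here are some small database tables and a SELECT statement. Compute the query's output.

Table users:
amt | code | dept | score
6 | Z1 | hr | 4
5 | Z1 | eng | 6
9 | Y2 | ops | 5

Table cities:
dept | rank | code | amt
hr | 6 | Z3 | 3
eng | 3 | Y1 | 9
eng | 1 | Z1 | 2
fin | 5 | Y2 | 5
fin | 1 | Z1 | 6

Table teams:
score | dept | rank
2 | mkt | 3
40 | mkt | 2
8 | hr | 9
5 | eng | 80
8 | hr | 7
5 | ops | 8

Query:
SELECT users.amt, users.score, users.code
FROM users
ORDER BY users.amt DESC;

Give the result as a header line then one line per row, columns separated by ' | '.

== RESULT ==
users.amt | users.score | users.code
9 | 5 | Y2
6 | 4 | Z1
5 | 6 | Z1

Derivation:
After SELECT (3 rows):
users.amt | users.score | users.code
6 | 4 | Z1
5 | 6 | Z1
9 | 5 | Y2
After ORDER BY (3 rows):
users.amt | users.score | users.code
9 | 5 | Y2
6 | 4 | Z1
5 | 6 | Z1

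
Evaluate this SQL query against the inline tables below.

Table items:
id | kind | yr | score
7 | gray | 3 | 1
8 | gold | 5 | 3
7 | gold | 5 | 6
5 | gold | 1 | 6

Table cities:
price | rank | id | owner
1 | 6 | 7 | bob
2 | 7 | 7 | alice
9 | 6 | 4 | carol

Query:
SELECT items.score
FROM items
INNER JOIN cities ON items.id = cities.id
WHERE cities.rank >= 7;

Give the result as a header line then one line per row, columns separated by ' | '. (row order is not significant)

== RESULT ==
items.score
1
6

Derivation:
After JOIN cities (4 rows):
items.id | items.kind | items.yr | items.score | cities.price | cities.rank | cities.id | cities.owner
7 | gray | 3 | 1 | 1 | 6 | 7 | bob
7 | gray | 3 | 1 | 2 | 7 | 7 | alice
7 | gold | 5 | 6 | 1 | 6 | 7 | bob
7 | gold | 5 | 6 | 2 | 7 | 7 | alice
After WHERE (2 rows):
items.id | items.kind | items.yr | items.score | cities.price | cities.rank | cities.id | cities.owner
7 | gray | 3 | 1 | 2 | 7 | 7 | alice
7 | gold | 5 | 6 | 2 | 7 | 7 | alice
After SELECT (2 rows):
items.score
1
6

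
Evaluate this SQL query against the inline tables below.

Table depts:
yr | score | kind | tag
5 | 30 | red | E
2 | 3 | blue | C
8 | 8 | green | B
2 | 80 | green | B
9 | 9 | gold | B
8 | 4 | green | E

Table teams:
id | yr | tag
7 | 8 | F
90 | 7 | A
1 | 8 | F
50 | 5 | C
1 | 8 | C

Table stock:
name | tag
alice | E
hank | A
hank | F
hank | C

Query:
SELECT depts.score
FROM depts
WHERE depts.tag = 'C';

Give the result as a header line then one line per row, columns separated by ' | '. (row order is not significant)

== RESULT ==
depts.score
3

Derivation:
After WHERE (1 rows):
depts.yr | depts.score | depts.kind | depts.tag
2 | 3 | blue | C
After SELECT (1 rows):
depts.score
3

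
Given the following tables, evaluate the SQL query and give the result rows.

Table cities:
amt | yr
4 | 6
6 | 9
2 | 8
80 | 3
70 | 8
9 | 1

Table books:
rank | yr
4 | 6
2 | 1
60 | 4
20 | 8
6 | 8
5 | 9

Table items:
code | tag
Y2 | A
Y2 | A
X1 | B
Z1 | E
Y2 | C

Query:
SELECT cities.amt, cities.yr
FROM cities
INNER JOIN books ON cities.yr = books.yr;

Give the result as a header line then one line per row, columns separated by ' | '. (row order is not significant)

After JOIN books (7 rows):
cities.amt | cities.yr | books.rank | books.yr
4 | 6 | 4 | 6
6 | 9 | 5 | 9
2 | 8 | 20 | 8
2 | 8 | 6 | 8
70 | 8 | 20 | 8
70 | 8 | 6 | 8
9 | 1 | 2 | 1
After SELECT (7 rows):
cities.amt | cities.yr
4 | 6
6 | 9
2 | 8
2 | 8
70 | 8
70 | 8
9 | 1

== RESULT ==
cities.amt | cities.yr
4 | 6
6 | 9
2 | 8
2 | 8
70 | 8
70 | 8
9 | 1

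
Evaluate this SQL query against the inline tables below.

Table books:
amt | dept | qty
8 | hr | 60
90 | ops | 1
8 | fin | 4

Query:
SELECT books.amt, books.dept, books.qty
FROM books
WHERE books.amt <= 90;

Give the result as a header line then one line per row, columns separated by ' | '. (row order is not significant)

== RESULT ==
books.amt | books.dept | books.qty
8 | hr | 60
90 | ops | 1
8 | fin | 4

Derivation:
After WHERE (3 rows):
books.amt | books.dept | books.qty
8 | hr | 60
90 | ops | 1
8 | fin | 4
After SELECT (3 rows):
books.amt | books.dept | books.qty
8 | hr | 60
90 | ops | 1
8 | fin | 4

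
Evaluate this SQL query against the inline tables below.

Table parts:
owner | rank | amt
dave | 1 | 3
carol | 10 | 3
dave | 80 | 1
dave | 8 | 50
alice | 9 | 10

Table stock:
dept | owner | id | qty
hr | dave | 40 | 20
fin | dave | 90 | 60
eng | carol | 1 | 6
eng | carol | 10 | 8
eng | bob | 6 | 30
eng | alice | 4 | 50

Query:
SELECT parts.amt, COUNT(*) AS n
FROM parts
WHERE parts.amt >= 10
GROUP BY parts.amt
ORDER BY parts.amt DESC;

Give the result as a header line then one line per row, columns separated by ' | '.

== RESULT ==
parts.amt | n
50 | 1
10 | 1

Derivation:
After WHERE (2 rows):
parts.owner | parts.rank | parts.amt
dave | 8 | 50
alice | 9 | 10
After GROUP BY (2 rows):
parts.amt | n
50 | 1
10 | 1
After ORDER BY (2 rows):
parts.amt | n
50 | 1
10 | 1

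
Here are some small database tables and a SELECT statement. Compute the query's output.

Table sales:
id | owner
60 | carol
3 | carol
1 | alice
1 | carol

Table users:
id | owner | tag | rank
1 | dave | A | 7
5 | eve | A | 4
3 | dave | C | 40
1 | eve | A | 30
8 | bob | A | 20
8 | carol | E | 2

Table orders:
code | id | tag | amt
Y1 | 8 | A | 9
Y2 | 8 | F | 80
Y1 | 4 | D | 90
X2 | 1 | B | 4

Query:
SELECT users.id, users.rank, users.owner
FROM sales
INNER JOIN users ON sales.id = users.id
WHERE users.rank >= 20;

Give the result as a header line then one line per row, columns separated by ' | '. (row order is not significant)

== RESULT ==
users.id | users.rank | users.owner
3 | 40 | dave
1 | 30 | eve
1 | 30 | eve

Derivation:
After JOIN users (5 rows):
sales.id | sales.owner | users.id | users.owner | users.tag | users.rank
3 | carol | 3 | dave | C | 40
1 | alice | 1 | dave | A | 7
1 | alice | 1 | eve | A | 30
1 | carol | 1 | dave | A | 7
1 | carol | 1 | eve | A | 30
After WHERE (3 rows):
sales.id | sales.owner | users.id | users.owner | users.tag | users.rank
3 | carol | 3 | dave | C | 40
1 | alice | 1 | eve | A | 30
1 | carol | 1 | eve | A | 30
After SELECT (3 rows):
users.id | users.rank | users.owner
3 | 40 | dave
1 | 30 | eve
1 | 30 | eve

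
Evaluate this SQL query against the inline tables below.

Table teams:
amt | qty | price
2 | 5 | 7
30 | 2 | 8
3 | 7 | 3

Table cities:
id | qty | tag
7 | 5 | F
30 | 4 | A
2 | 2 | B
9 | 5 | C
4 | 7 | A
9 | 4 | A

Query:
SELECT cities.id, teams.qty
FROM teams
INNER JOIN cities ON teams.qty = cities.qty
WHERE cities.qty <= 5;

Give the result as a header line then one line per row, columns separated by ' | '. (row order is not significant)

After JOIN cities (4 rows):
teams.amt | teams.qty | teams.price | cities.id | cities.qty | cities.tag
2 | 5 | 7 | 7 | 5 | F
2 | 5 | 7 | 9 | 5 | C
30 | 2 | 8 | 2 | 2 | B
3 | 7 | 3 | 4 | 7 | A
After WHERE (3 rows):
teams.amt | teams.qty | teams.price | cities.id | cities.qty | cities.tag
2 | 5 | 7 | 7 | 5 | F
2 | 5 | 7 | 9 | 5 | C
30 | 2 | 8 | 2 | 2 | B
After SELECT (3 rows):
cities.id | teams.qty
7 | 5
9 | 5
2 | 2

== RESULT ==
cities.id | teams.qty
7 | 5
9 | 5
2 | 2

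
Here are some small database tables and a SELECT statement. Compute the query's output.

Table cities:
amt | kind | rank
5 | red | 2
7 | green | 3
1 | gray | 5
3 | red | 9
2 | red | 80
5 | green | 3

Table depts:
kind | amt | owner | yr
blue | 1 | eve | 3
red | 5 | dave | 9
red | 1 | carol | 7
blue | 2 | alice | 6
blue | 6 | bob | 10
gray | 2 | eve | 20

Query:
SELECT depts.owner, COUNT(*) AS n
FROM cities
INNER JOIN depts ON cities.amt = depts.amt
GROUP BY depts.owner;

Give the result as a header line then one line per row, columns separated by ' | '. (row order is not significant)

After JOIN depts (6 rows):
cities.amt | cities.kind | cities.rank | depts.kind | depts.amt | depts.owner | depts.yr
5 | red | 2 | red | 5 | dave | 9
1 | gray | 5 | blue | 1 | eve | 3
1 | gray | 5 | red | 1 | carol | 7
2 | red | 80 | blue | 2 | alice | 6
2 | red | 80 | gray | 2 | eve | 20
5 | green | 3 | red | 5 | dave | 9
After GROUP BY (4 rows):
depts.owner | n
dave | 2
eve | 2
carol | 1
alice | 1

== RESULT ==
depts.owner | n
dave | 2
eve | 2
carol | 1
alice | 1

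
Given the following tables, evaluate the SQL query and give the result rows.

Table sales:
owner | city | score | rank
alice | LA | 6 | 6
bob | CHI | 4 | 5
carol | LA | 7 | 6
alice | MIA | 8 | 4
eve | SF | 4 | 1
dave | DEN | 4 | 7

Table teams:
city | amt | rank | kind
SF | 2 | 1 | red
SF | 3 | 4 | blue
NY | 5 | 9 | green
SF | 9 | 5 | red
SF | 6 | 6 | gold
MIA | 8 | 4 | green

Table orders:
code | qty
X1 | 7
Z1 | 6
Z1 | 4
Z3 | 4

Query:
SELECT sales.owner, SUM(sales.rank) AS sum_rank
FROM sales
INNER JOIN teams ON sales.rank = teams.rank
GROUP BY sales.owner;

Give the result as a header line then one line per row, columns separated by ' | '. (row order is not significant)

== RESULT ==
sales.owner | sum_rank
alice | 14
bob | 5
carol | 6
eve | 1

Derivation:
After JOIN teams (6 rows):
sales.owner | sales.city | sales.score | sales.rank | teams.city | teams.amt | teams.rank | teams.kind
alice | LA | 6 | 6 | SF | 6 | 6 | gold
bob | CHI | 4 | 5 | SF | 9 | 5 | red
carol | LA | 7 | 6 | SF | 6 | 6 | gold
alice | MIA | 8 | 4 | SF | 3 | 4 | blue
alice | MIA | 8 | 4 | MIA | 8 | 4 | green
eve | SF | 4 | 1 | SF | 2 | 1 | red
After GROUP BY (4 rows):
sales.owner | sum_rank
alice | 14
bob | 5
carol | 6
eve | 1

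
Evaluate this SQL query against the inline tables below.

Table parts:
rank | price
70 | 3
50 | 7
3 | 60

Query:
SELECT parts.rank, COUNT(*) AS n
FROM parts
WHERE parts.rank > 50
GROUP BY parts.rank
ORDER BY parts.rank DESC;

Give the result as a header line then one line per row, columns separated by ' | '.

After WHERE (1 rows):
parts.rank | parts.price
70 | 3
After GROUP BY (1 rows):
parts.rank | n
70 | 1
After ORDER BY (1 rows):
parts.rank | n
70 | 1

== RESULT ==
parts.rank | n
70 | 1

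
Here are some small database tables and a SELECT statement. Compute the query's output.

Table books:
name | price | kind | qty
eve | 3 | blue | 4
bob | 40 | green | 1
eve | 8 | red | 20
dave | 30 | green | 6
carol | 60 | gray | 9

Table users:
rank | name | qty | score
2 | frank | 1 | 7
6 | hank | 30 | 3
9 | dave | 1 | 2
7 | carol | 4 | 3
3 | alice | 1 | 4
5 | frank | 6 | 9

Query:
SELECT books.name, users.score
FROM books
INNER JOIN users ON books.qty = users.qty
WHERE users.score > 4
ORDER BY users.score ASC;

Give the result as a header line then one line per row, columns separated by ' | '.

After JOIN users (5 rows):
books.name | books.price | books.kind | books.qty | users.rank | users.name | users.qty | users.score
eve | 3 | blue | 4 | 7 | carol | 4 | 3
bob | 40 | green | 1 | 2 | frank | 1 | 7
bob | 40 | green | 1 | 9 | dave | 1 | 2
bob | 40 | green | 1 | 3 | alice | 1 | 4
dave | 30 | green | 6 | 5 | frank | 6 | 9
After WHERE (2 rows):
books.name | books.price | books.kind | books.qty | users.rank | users.name | users.qty | users.score
bob | 40 | green | 1 | 2 | frank | 1 | 7
dave | 30 | green | 6 | 5 | frank | 6 | 9
After SELECT (2 rows):
books.name | users.score
bob | 7
dave | 9
After ORDER BY (2 rows):
books.name | users.score
bob | 7
dave | 9

== RESULT ==
books.name | users.score
bob | 7
dave | 9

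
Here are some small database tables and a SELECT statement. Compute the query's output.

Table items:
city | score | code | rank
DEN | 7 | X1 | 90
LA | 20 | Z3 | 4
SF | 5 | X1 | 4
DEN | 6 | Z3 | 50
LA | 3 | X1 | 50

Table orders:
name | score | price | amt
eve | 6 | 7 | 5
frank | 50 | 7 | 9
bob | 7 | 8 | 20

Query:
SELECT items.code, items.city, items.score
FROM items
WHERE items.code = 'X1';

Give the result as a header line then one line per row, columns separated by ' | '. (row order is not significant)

== RESULT ==
items.code | items.city | items.score
X1 | DEN | 7
X1 | SF | 5
X1 | LA | 3

Derivation:
After WHERE (3 rows):
items.city | items.score | items.code | items.rank
DEN | 7 | X1 | 90
SF | 5 | X1 | 4
LA | 3 | X1 | 50
After SELECT (3 rows):
items.code | items.city | items.score
X1 | DEN | 7
X1 | SF | 5
X1 | LA | 3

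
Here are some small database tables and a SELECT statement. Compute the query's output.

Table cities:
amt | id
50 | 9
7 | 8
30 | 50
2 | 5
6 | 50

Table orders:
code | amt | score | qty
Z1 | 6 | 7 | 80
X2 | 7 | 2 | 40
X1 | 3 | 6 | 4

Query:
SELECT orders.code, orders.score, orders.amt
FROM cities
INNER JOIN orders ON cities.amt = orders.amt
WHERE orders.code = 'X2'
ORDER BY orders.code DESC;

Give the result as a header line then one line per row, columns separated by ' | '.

== RESULT ==
orders.code | orders.score | orders.amt
X2 | 2 | 7

Derivation:
After JOIN orders (2 rows):
cities.amt | cities.id | orders.code | orders.amt | orders.score | orders.qty
7 | 8 | X2 | 7 | 2 | 40
6 | 50 | Z1 | 6 | 7 | 80
After WHERE (1 rows):
cities.amt | cities.id | orders.code | orders.amt | orders.score | orders.qty
7 | 8 | X2 | 7 | 2 | 40
After SELECT (1 rows):
orders.code | orders.score | orders.amt
X2 | 2 | 7
After ORDER BY (1 rows):
orders.code | orders.score | orders.amt
X2 | 2 | 7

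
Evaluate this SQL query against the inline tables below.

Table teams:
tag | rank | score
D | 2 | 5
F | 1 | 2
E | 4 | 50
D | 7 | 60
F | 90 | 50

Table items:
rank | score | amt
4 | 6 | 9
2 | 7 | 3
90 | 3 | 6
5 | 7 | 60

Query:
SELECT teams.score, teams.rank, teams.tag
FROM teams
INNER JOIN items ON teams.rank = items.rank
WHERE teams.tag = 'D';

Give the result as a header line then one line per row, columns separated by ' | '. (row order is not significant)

== RESULT ==
teams.score | teams.rank | teams.tag
5 | 2 | D

Derivation:
After JOIN items (3 rows):
teams.tag | teams.rank | teams.score | items.rank | items.score | items.amt
D | 2 | 5 | 2 | 7 | 3
E | 4 | 50 | 4 | 6 | 9
F | 90 | 50 | 90 | 3 | 6
After WHERE (1 rows):
teams.tag | teams.rank | teams.score | items.rank | items.score | items.amt
D | 2 | 5 | 2 | 7 | 3
After SELECT (1 rows):
teams.score | teams.rank | teams.tag
5 | 2 | D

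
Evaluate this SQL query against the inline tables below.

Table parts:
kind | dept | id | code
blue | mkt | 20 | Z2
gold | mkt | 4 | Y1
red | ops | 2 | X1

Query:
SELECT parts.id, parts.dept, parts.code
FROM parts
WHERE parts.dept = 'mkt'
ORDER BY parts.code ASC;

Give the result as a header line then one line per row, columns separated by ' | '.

== RESULT ==
parts.id | parts.dept | parts.code
4 | mkt | Y1
20 | mkt | Z2

Derivation:
After WHERE (2 rows):
parts.kind | parts.dept | parts.id | parts.code
blue | mkt | 20 | Z2
gold | mkt | 4 | Y1
After SELECT (2 rows):
parts.id | parts.dept | parts.code
20 | mkt | Z2
4 | mkt | Y1
After ORDER BY (2 rows):
parts.id | parts.dept | parts.code
4 | mkt | Y1
20 | mkt | Z2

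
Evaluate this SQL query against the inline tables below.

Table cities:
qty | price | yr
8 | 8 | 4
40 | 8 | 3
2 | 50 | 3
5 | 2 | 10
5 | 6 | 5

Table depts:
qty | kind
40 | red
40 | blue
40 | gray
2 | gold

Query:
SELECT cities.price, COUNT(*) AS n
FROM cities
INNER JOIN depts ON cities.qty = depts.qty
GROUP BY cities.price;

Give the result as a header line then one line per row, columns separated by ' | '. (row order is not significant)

After JOIN depts (4 rows):
cities.qty | cities.price | cities.yr | depts.qty | depts.kind
40 | 8 | 3 | 40 | red
40 | 8 | 3 | 40 | blue
40 | 8 | 3 | 40 | gray
2 | 50 | 3 | 2 | gold
After GROUP BY (2 rows):
cities.price | n
8 | 3
50 | 1

== RESULT ==
cities.price | n
8 | 3
50 | 1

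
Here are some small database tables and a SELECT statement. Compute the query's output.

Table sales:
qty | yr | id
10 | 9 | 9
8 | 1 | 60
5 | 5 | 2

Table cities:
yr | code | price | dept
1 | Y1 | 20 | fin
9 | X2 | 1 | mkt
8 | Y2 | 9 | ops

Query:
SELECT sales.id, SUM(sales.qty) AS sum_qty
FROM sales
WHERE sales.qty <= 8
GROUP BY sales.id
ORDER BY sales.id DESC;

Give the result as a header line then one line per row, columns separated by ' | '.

After WHERE (2 rows):
sales.qty | sales.yr | sales.id
8 | 1 | 60
5 | 5 | 2
After GROUP BY (2 rows):
sales.id | sum_qty
60 | 8
2 | 5
After ORDER BY (2 rows):
sales.id | sum_qty
60 | 8
2 | 5

== RESULT ==
sales.id | sum_qty
60 | 8
2 | 5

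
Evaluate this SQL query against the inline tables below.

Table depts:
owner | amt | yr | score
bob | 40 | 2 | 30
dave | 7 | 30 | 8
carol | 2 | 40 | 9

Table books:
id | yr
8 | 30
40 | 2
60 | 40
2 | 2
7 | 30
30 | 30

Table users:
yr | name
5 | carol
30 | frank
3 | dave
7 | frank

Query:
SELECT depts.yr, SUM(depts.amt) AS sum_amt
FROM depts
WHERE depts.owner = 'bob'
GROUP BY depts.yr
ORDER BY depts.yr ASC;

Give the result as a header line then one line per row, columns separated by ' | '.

After WHERE (1 rows):
depts.owner | depts.amt | depts.yr | depts.score
bob | 40 | 2 | 30
After GROUP BY (1 rows):
depts.yr | sum_amt
2 | 40
After ORDER BY (1 rows):
depts.yr | sum_amt
2 | 40

== RESULT ==
depts.yr | sum_amt
2 | 40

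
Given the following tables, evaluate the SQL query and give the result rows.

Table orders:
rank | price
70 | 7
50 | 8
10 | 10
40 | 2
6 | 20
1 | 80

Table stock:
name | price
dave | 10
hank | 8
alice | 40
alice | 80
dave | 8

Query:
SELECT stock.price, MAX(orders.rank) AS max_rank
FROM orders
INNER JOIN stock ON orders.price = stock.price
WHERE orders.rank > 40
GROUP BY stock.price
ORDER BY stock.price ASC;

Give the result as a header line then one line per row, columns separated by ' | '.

After JOIN stock (4 rows):
orders.rank | orders.price | stock.name | stock.price
50 | 8 | hank | 8
50 | 8 | dave | 8
10 | 10 | dave | 10
1 | 80 | alice | 80
After WHERE (2 rows):
orders.rank | orders.price | stock.name | stock.price
50 | 8 | hank | 8
50 | 8 | dave | 8
After GROUP BY (1 rows):
stock.price | max_rank
8 | 50
After ORDER BY (1 rows):
stock.price | max_rank
8 | 50

== RESULT ==
stock.price | max_rank
8 | 50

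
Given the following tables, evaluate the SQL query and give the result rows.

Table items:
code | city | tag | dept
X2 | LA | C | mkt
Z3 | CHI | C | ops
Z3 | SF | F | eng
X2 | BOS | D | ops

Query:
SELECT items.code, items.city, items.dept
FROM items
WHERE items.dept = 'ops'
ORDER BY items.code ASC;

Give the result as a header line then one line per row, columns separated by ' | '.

== RESULT ==
items.code | items.city | items.dept
X2 | BOS | ops
Z3 | CHI | ops

Derivation:
After WHERE (2 rows):
items.code | items.city | items.tag | items.dept
Z3 | CHI | C | ops
X2 | BOS | D | ops
After SELECT (2 rows):
items.code | items.city | items.dept
Z3 | CHI | ops
X2 | BOS | ops
After ORDER BY (2 rows):
items.code | items.city | items.dept
X2 | BOS | ops
Z3 | CHI | ops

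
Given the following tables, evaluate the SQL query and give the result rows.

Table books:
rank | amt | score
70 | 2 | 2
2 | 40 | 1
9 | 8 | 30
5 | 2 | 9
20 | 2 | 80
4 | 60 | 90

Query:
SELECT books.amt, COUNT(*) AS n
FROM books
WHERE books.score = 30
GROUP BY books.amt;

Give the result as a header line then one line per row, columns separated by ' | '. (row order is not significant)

== RESULT ==
books.amt | n
8 | 1

Derivation:
After WHERE (1 rows):
books.rank | books.amt | books.score
9 | 8 | 30
After GROUP BY (1 rows):
books.amt | n
8 | 1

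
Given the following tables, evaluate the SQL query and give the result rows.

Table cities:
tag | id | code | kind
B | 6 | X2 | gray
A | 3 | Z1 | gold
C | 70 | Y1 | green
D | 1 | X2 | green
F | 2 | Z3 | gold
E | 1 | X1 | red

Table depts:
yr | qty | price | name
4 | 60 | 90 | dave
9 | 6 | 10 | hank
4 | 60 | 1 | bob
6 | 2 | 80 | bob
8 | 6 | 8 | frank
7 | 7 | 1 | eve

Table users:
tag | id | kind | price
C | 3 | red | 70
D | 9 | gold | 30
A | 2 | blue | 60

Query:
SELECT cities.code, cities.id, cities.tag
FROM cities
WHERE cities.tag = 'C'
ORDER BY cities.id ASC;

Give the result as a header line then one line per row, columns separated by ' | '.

After WHERE (1 rows):
cities.tag | cities.id | cities.code | cities.kind
C | 70 | Y1 | green
After SELECT (1 rows):
cities.code | cities.id | cities.tag
Y1 | 70 | C
After ORDER BY (1 rows):
cities.code | cities.id | cities.tag
Y1 | 70 | C

== RESULT ==
cities.code | cities.id | cities.tag
Y1 | 70 | C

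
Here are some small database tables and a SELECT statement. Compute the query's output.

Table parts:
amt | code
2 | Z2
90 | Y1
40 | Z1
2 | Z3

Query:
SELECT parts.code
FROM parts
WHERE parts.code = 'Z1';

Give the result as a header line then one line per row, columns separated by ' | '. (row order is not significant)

After WHERE (1 rows):
parts.amt | parts.code
40 | Z1
After SELECT (1 rows):
parts.code
Z1

== RESULT ==
parts.code
Z1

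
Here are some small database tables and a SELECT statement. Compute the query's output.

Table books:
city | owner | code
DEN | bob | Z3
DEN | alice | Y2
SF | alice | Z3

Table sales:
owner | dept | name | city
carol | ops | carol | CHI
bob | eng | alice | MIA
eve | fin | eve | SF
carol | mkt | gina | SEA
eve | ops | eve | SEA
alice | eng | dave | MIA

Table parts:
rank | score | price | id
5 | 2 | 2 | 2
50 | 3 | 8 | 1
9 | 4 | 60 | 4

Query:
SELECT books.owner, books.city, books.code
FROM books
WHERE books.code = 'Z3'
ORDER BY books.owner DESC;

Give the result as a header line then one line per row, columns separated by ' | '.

After WHERE (2 rows):
books.city | books.owner | books.code
DEN | bob | Z3
SF | alice | Z3
After SELECT (2 rows):
books.owner | books.city | books.code
bob | DEN | Z3
alice | SF | Z3
After ORDER BY (2 rows):
books.owner | books.city | books.code
bob | DEN | Z3
alice | SF | Z3

== RESULT ==
books.owner | books.city | books.code
bob | DEN | Z3
alice | SF | Z3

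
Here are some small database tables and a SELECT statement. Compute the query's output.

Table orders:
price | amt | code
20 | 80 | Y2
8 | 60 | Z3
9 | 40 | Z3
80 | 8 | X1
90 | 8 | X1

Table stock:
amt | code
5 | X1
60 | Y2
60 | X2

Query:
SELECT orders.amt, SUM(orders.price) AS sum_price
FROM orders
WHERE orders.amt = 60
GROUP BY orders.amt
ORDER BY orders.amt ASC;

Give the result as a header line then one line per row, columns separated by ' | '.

== RESULT ==
orders.amt | sum_price
60 | 8

Derivation:
After WHERE (1 rows):
orders.price | orders.amt | orders.code
8 | 60 | Z3
After GROUP BY (1 rows):
orders.amt | sum_price
60 | 8
After ORDER BY (1 rows):
orders.amt | sum_price
60 | 8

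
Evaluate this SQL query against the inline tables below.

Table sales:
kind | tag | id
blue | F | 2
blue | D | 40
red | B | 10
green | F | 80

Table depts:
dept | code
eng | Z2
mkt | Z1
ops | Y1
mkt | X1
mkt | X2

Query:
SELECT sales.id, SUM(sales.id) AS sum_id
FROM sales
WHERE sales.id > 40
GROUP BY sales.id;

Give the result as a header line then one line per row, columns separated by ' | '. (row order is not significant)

After WHERE (1 rows):
sales.kind | sales.tag | sales.id
green | F | 80
After GROUP BY (1 rows):
sales.id | sum_id
80 | 80

== RESULT ==
sales.id | sum_id
80 | 80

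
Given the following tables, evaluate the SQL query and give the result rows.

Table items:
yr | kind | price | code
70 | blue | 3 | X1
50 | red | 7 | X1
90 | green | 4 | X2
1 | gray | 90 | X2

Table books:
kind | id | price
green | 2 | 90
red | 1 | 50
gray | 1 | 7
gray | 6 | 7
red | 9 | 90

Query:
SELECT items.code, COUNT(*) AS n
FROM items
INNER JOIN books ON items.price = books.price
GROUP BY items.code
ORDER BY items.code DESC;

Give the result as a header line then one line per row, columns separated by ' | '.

== RESULT ==
items.code | n
X2 | 2
X1 | 2

Derivation:
After JOIN books (4 rows):
items.yr | items.kind | items.price | items.code | books.kind | books.id | books.price
50 | red | 7 | X1 | gray | 1 | 7
50 | red | 7 | X1 | gray | 6 | 7
1 | gray | 90 | X2 | green | 2 | 90
1 | gray | 90 | X2 | red | 9 | 90
After GROUP BY (2 rows):
items.code | n
X1 | 2
X2 | 2
After ORDER BY (2 rows):
items.code | n
X2 | 2
X1 | 2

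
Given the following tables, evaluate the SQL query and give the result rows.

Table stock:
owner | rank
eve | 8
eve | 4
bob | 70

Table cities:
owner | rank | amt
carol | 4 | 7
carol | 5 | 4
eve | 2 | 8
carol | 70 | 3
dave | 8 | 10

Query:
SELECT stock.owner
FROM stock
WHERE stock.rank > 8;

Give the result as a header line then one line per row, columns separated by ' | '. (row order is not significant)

After WHERE (1 rows):
stock.owner | stock.rank
bob | 70
After SELECT (1 rows):
stock.owner
bob

== RESULT ==
stock.owner
bob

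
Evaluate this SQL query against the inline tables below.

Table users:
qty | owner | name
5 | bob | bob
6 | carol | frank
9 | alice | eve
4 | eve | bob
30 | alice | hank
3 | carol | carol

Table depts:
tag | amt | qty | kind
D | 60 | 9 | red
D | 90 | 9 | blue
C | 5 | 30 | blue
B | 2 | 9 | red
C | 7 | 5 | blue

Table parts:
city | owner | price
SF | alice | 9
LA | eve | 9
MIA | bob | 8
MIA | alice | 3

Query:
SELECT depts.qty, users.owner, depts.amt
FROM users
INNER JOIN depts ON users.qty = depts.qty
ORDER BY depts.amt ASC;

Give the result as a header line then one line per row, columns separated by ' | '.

After JOIN depts (5 rows):
users.qty | users.owner | users.name | depts.tag | depts.amt | depts.qty | depts.kind
5 | bob | bob | C | 7 | 5 | blue
9 | alice | eve | D | 60 | 9 | red
9 | alice | eve | D | 90 | 9 | blue
9 | alice | eve | B | 2 | 9 | red
30 | alice | hank | C | 5 | 30 | blue
After SELECT (5 rows):
depts.qty | users.owner | depts.amt
5 | bob | 7
9 | alice | 60
9 | alice | 90
9 | alice | 2
30 | alice | 5
After ORDER BY (5 rows):
depts.qty | users.owner | depts.amt
9 | alice | 2
30 | alice | 5
5 | bob | 7
9 | alice | 60
9 | alice | 90

== RESULT ==
depts.qty | users.owner | depts.amt
9 | alice | 2
30 | alice | 5
5 | bob | 7
9 | alice | 60
9 | alice | 90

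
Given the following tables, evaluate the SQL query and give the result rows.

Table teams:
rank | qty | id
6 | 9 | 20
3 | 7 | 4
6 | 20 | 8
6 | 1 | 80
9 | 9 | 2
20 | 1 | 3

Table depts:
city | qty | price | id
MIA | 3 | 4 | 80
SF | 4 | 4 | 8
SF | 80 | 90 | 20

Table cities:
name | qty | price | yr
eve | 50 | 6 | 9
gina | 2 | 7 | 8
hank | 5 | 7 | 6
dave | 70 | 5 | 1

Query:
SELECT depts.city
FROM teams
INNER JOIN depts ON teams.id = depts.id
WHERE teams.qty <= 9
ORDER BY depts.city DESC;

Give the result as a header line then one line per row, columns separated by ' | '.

== RESULT ==
depts.city
SF
MIA

Derivation:
After JOIN depts (3 rows):
teams.rank | teams.qty | teams.id | depts.city | depts.qty | depts.price | depts.id
6 | 9 | 20 | SF | 80 | 90 | 20
6 | 20 | 8 | SF | 4 | 4 | 8
6 | 1 | 80 | MIA | 3 | 4 | 80
After WHERE (2 rows):
teams.rank | teams.qty | teams.id | depts.city | depts.qty | depts.price | depts.id
6 | 9 | 20 | SF | 80 | 90 | 20
6 | 1 | 80 | MIA | 3 | 4 | 80
After SELECT (2 rows):
depts.city
SF
MIA
After ORDER BY (2 rows):
depts.city
SF
MIA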